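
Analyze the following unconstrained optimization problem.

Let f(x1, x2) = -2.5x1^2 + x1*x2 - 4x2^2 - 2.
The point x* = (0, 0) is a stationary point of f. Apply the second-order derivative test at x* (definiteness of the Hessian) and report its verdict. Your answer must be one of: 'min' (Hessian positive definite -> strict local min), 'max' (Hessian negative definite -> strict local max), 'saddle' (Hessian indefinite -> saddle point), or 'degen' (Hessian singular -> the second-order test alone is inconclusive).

Compute the Hessian H = grad^2 f:
  H = [[-5, 1], [1, -8]]
Verify stationarity: grad f(x*) = H x* + g = (0, 0).
Eigenvalues of H: -8.3028, -4.6972.
Both eigenvalues < 0, so H is negative definite -> x* is a strict local max.

max


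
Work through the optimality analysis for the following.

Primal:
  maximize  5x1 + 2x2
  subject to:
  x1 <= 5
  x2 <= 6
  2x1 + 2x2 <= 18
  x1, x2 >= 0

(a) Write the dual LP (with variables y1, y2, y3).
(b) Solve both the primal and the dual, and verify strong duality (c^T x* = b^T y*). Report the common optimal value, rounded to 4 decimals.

The standard primal-dual pair for 'max c^T x s.t. A x <= b, x >= 0' is:
  Dual:  min b^T y  s.t.  A^T y >= c,  y >= 0.

So the dual LP is:
  minimize  5y1 + 6y2 + 18y3
  subject to:
    y1 + 2y3 >= 5
    y2 + 2y3 >= 2
    y1, y2, y3 >= 0

Solving the primal: x* = (5, 4).
  primal value c^T x* = 33.
Solving the dual: y* = (3, 0, 1).
  dual value b^T y* = 33.
Strong duality: c^T x* = b^T y*. Confirmed.

33


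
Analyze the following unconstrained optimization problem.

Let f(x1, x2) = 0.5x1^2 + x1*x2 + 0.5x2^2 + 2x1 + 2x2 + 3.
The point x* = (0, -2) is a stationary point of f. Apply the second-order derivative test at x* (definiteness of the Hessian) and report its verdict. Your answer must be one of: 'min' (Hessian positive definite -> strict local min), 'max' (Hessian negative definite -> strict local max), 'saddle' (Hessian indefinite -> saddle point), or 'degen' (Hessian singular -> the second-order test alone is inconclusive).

Compute the Hessian H = grad^2 f:
  H = [[1, 1], [1, 1]]
Verify stationarity: grad f(x*) = H x* + g = (0, 0).
Eigenvalues of H: 0, 2.
H has a zero eigenvalue (singular; positive semidefinite but not definite), so H is neither positive definite, negative definite, nor indefinite. The second-order test alone is inconclusive -> degen.
(Indeed, f is constant along the null direction of H through x*, so x* is not a strict local extremum.)

degen


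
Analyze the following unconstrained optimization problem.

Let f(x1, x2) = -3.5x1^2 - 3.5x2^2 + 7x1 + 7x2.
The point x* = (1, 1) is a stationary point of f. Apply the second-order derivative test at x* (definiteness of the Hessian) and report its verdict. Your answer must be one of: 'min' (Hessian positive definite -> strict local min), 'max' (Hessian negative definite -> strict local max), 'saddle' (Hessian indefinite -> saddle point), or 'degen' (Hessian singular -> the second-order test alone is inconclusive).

Compute the Hessian H = grad^2 f:
  H = [[-7, 0], [0, -7]]
Verify stationarity: grad f(x*) = H x* + g = (0, 0).
Eigenvalues of H: -7, -7.
Both eigenvalues < 0, so H is negative definite -> x* is a strict local max.

max


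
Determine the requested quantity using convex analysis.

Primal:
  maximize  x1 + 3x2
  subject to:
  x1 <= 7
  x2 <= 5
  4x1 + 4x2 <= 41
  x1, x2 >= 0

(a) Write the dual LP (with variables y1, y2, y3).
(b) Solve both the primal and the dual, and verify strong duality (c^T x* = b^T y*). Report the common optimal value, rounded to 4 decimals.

The standard primal-dual pair for 'max c^T x s.t. A x <= b, x >= 0' is:
  Dual:  min b^T y  s.t.  A^T y >= c,  y >= 0.

So the dual LP is:
  minimize  7y1 + 5y2 + 41y3
  subject to:
    y1 + 4y3 >= 1
    y2 + 4y3 >= 3
    y1, y2, y3 >= 0

Solving the primal: x* = (5.25, 5).
  primal value c^T x* = 20.25.
Solving the dual: y* = (0, 2, 0.25).
  dual value b^T y* = 20.25.
Strong duality: c^T x* = b^T y*. Confirmed.

20.25


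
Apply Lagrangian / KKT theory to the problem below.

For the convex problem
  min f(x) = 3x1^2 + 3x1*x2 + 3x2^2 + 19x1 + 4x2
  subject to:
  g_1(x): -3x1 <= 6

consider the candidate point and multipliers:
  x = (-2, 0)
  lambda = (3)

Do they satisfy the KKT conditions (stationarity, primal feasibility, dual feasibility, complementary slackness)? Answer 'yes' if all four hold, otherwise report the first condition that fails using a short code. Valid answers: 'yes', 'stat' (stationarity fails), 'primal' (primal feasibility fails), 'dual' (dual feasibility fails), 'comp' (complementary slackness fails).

Gradient of f: grad f(x) = Q x + c = (7, -2)
Constraint values g_i(x) = a_i^T x - b_i:
  g_1((-2, 0)) = 0
Stationarity residual: grad f(x) + sum_i lambda_i a_i = (-2, -2)
  -> stationarity FAILS
Primal feasibility (all g_i <= 0): OK
Dual feasibility (all lambda_i >= 0): OK
Complementary slackness (lambda_i * g_i(x) = 0 for all i): OK

Verdict: the first failing condition is stationarity -> stat.

stat


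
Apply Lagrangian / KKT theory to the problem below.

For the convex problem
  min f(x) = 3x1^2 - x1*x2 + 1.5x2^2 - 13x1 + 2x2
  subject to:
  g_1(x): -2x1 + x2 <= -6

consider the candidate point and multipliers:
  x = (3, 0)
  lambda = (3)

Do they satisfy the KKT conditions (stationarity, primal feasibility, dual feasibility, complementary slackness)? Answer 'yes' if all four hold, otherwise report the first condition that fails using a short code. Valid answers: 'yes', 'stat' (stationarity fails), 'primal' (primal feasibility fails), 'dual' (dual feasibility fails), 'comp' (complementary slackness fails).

Gradient of f: grad f(x) = Q x + c = (5, -1)
Constraint values g_i(x) = a_i^T x - b_i:
  g_1((3, 0)) = 0
Stationarity residual: grad f(x) + sum_i lambda_i a_i = (-1, 2)
  -> stationarity FAILS
Primal feasibility (all g_i <= 0): OK
Dual feasibility (all lambda_i >= 0): OK
Complementary slackness (lambda_i * g_i(x) = 0 for all i): OK

Verdict: the first failing condition is stationarity -> stat.

stat


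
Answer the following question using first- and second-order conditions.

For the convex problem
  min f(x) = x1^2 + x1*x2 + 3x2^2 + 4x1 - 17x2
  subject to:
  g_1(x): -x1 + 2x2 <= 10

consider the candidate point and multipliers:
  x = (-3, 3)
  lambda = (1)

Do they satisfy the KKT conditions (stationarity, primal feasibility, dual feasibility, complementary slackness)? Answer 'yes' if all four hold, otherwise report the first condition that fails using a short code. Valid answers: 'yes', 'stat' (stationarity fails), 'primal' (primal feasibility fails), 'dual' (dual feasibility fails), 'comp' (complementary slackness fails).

Gradient of f: grad f(x) = Q x + c = (1, -2)
Constraint values g_i(x) = a_i^T x - b_i:
  g_1((-3, 3)) = -1
Stationarity residual: grad f(x) + sum_i lambda_i a_i = (0, 0)
  -> stationarity OK
Primal feasibility (all g_i <= 0): OK
Dual feasibility (all lambda_i >= 0): OK
Complementary slackness (lambda_i * g_i(x) = 0 for all i): FAILS

Verdict: the first failing condition is complementary_slackness -> comp.

comp


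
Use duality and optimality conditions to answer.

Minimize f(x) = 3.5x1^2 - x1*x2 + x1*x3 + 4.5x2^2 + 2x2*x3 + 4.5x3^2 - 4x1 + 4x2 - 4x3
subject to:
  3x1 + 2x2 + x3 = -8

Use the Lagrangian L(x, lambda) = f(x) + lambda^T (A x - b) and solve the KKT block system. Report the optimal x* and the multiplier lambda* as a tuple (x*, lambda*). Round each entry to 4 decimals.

Form the Lagrangian:
  L(x, lambda) = (1/2) x^T Q x + c^T x + lambda^T (A x - b)
Stationarity (grad_x L = 0): Q x + c + A^T lambda = 0.
Primal feasibility: A x = b.

This gives the KKT block system:
  [ Q   A^T ] [ x     ]   [-c ]
  [ A    0  ] [ lambda ] = [ b ]

Solving the linear system:
  x*      = (-1.6769, -1.7443, 0.5193)
  lambda* = (4.4916)
  f(x*)   = 16.7929

x* = (-1.6769, -1.7443, 0.5193), lambda* = (4.4916)


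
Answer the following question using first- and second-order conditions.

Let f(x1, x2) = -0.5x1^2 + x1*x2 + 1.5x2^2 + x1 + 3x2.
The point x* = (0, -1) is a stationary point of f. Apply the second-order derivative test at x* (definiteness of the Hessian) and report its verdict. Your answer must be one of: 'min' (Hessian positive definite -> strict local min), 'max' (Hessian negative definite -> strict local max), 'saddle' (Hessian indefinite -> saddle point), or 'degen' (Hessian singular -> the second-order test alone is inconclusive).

Compute the Hessian H = grad^2 f:
  H = [[-1, 1], [1, 3]]
Verify stationarity: grad f(x*) = H x* + g = (0, 0).
Eigenvalues of H: -1.2361, 3.2361.
Eigenvalues have mixed signs, so H is indefinite -> x* is a saddle point.

saddle


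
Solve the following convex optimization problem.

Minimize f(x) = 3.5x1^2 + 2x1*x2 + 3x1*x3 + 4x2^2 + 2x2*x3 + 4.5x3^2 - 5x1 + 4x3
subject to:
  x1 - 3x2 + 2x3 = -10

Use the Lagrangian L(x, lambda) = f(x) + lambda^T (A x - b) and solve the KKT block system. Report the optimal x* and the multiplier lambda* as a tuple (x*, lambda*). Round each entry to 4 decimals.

Form the Lagrangian:
  L(x, lambda) = (1/2) x^T Q x + c^T x + lambda^T (A x - b)
Stationarity (grad_x L = 0): Q x + c + A^T lambda = 0.
Primal feasibility: A x = b.

This gives the KKT block system:
  [ Q   A^T ] [ x     ]   [-c ]
  [ A    0  ] [ lambda ] = [ b ]

Solving the linear system:
  x*      = (0.34, 2.1, -2.02)
  lambda* = (4.48)
  f(x*)   = 17.51

x* = (0.34, 2.1, -2.02), lambda* = (4.48)


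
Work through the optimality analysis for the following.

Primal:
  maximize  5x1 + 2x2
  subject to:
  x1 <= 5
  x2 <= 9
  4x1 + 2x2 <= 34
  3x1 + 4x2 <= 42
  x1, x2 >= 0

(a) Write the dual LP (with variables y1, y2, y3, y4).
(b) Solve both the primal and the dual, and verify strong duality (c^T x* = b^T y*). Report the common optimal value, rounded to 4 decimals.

The standard primal-dual pair for 'max c^T x s.t. A x <= b, x >= 0' is:
  Dual:  min b^T y  s.t.  A^T y >= c,  y >= 0.

So the dual LP is:
  minimize  5y1 + 9y2 + 34y3 + 42y4
  subject to:
    y1 + 4y3 + 3y4 >= 5
    y2 + 2y3 + 4y4 >= 2
    y1, y2, y3, y4 >= 0

Solving the primal: x* = (5, 6.75).
  primal value c^T x* = 38.5.
Solving the dual: y* = (3.5, 0, 0, 0.5).
  dual value b^T y* = 38.5.
Strong duality: c^T x* = b^T y*. Confirmed.

38.5


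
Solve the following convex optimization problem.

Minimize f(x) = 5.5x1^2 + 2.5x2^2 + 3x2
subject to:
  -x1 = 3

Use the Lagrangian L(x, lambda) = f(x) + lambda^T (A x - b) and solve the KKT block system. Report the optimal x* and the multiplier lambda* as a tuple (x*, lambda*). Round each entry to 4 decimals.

Form the Lagrangian:
  L(x, lambda) = (1/2) x^T Q x + c^T x + lambda^T (A x - b)
Stationarity (grad_x L = 0): Q x + c + A^T lambda = 0.
Primal feasibility: A x = b.

This gives the KKT block system:
  [ Q   A^T ] [ x     ]   [-c ]
  [ A    0  ] [ lambda ] = [ b ]

Solving the linear system:
  x*      = (-3, -0.6)
  lambda* = (-33)
  f(x*)   = 48.6

x* = (-3, -0.6), lambda* = (-33)


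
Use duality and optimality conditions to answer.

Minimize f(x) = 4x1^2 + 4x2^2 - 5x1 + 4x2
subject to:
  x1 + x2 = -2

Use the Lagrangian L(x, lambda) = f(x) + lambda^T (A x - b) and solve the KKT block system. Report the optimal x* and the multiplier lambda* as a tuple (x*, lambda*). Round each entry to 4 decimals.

Form the Lagrangian:
  L(x, lambda) = (1/2) x^T Q x + c^T x + lambda^T (A x - b)
Stationarity (grad_x L = 0): Q x + c + A^T lambda = 0.
Primal feasibility: A x = b.

This gives the KKT block system:
  [ Q   A^T ] [ x     ]   [-c ]
  [ A    0  ] [ lambda ] = [ b ]

Solving the linear system:
  x*      = (-0.4375, -1.5625)
  lambda* = (8.5)
  f(x*)   = 6.4688

x* = (-0.4375, -1.5625), lambda* = (8.5)


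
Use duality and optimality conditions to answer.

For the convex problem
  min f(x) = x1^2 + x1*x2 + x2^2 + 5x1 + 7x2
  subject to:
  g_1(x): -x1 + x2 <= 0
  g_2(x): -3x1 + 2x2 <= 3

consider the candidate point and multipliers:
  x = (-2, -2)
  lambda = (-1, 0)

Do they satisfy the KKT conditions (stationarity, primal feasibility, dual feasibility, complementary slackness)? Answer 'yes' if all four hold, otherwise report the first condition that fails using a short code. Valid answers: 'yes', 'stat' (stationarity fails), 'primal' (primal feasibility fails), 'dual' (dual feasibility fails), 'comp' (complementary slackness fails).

Gradient of f: grad f(x) = Q x + c = (-1, 1)
Constraint values g_i(x) = a_i^T x - b_i:
  g_1((-2, -2)) = 0
  g_2((-2, -2)) = -1
Stationarity residual: grad f(x) + sum_i lambda_i a_i = (0, 0)
  -> stationarity OK
Primal feasibility (all g_i <= 0): OK
Dual feasibility (all lambda_i >= 0): FAILS
Complementary slackness (lambda_i * g_i(x) = 0 for all i): OK

Verdict: the first failing condition is dual_feasibility -> dual.

dual


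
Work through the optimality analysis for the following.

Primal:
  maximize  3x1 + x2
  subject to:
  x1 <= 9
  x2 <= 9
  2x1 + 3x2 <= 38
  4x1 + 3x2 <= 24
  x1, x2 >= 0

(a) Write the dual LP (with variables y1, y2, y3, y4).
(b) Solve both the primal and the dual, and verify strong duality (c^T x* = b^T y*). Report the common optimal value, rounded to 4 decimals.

The standard primal-dual pair for 'max c^T x s.t. A x <= b, x >= 0' is:
  Dual:  min b^T y  s.t.  A^T y >= c,  y >= 0.

So the dual LP is:
  minimize  9y1 + 9y2 + 38y3 + 24y4
  subject to:
    y1 + 2y3 + 4y4 >= 3
    y2 + 3y3 + 3y4 >= 1
    y1, y2, y3, y4 >= 0

Solving the primal: x* = (6, 0).
  primal value c^T x* = 18.
Solving the dual: y* = (0, 0, 0, 0.75).
  dual value b^T y* = 18.
Strong duality: c^T x* = b^T y*. Confirmed.

18


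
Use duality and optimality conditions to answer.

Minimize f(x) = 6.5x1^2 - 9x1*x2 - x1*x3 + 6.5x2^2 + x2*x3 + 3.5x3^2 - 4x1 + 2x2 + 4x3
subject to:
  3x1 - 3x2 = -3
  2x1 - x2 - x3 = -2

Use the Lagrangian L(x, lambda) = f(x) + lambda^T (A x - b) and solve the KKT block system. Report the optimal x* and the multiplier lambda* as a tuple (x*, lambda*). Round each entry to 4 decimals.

Form the Lagrangian:
  L(x, lambda) = (1/2) x^T Q x + c^T x + lambda^T (A x - b)
Stationarity (grad_x L = 0): Q x + c + A^T lambda = 0.
Primal feasibility: A x = b.

This gives the KKT block system:
  [ Q   A^T ] [ x     ]   [-c ]
  [ A    0  ] [ lambda ] = [ b ]

Solving the linear system:
  x*      = (-0.9333, 0.0667, 0.0667)
  lambda* = (1.9556, 5.4667)
  f(x*)   = 10.4667

x* = (-0.9333, 0.0667, 0.0667), lambda* = (1.9556, 5.4667)


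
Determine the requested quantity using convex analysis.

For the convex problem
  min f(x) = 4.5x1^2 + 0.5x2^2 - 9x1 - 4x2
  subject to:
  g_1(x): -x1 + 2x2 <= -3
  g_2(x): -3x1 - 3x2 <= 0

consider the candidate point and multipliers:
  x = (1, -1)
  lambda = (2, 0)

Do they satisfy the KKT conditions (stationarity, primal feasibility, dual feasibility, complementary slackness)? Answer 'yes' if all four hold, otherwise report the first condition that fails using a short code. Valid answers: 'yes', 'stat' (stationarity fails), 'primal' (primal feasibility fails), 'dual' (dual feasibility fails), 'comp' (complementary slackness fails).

Gradient of f: grad f(x) = Q x + c = (0, -5)
Constraint values g_i(x) = a_i^T x - b_i:
  g_1((1, -1)) = 0
  g_2((1, -1)) = 0
Stationarity residual: grad f(x) + sum_i lambda_i a_i = (-2, -1)
  -> stationarity FAILS
Primal feasibility (all g_i <= 0): OK
Dual feasibility (all lambda_i >= 0): OK
Complementary slackness (lambda_i * g_i(x) = 0 for all i): OK

Verdict: the first failing condition is stationarity -> stat.

stat


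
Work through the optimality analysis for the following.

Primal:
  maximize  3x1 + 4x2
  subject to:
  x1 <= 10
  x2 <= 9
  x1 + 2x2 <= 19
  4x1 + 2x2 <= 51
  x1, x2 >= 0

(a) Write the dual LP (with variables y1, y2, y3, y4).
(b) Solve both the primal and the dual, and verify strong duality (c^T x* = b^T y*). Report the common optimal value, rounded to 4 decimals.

The standard primal-dual pair for 'max c^T x s.t. A x <= b, x >= 0' is:
  Dual:  min b^T y  s.t.  A^T y >= c,  y >= 0.

So the dual LP is:
  minimize  10y1 + 9y2 + 19y3 + 51y4
  subject to:
    y1 + y3 + 4y4 >= 3
    y2 + 2y3 + 2y4 >= 4
    y1, y2, y3, y4 >= 0

Solving the primal: x* = (10, 4.5).
  primal value c^T x* = 48.
Solving the dual: y* = (1, 0, 2, 0).
  dual value b^T y* = 48.
Strong duality: c^T x* = b^T y*. Confirmed.

48


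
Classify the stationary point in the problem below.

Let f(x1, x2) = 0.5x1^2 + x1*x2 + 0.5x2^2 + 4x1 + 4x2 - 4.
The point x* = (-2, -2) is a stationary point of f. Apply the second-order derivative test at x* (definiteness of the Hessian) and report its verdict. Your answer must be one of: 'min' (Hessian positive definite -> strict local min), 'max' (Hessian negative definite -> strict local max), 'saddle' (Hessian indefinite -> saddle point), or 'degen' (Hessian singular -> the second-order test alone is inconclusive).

Compute the Hessian H = grad^2 f:
  H = [[1, 1], [1, 1]]
Verify stationarity: grad f(x*) = H x* + g = (0, 0).
Eigenvalues of H: 0, 2.
H has a zero eigenvalue (singular; positive semidefinite but not definite), so H is neither positive definite, negative definite, nor indefinite. The second-order test alone is inconclusive -> degen.
(Indeed, f is constant along the null direction of H through x*, so x* is not a strict local extremum.)

degen


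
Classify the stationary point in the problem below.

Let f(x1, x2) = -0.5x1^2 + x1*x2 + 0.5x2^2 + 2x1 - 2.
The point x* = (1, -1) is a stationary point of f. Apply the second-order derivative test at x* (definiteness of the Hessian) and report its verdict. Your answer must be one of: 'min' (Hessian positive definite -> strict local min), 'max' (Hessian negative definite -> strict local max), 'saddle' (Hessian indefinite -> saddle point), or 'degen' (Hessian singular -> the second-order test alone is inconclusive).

Compute the Hessian H = grad^2 f:
  H = [[-1, 1], [1, 1]]
Verify stationarity: grad f(x*) = H x* + g = (0, 0).
Eigenvalues of H: -1.4142, 1.4142.
Eigenvalues have mixed signs, so H is indefinite -> x* is a saddle point.

saddle


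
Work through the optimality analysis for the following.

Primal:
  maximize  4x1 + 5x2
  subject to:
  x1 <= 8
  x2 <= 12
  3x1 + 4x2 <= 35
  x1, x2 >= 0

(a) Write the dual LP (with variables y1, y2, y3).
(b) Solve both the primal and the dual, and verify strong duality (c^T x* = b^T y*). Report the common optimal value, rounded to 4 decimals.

The standard primal-dual pair for 'max c^T x s.t. A x <= b, x >= 0' is:
  Dual:  min b^T y  s.t.  A^T y >= c,  y >= 0.

So the dual LP is:
  minimize  8y1 + 12y2 + 35y3
  subject to:
    y1 + 3y3 >= 4
    y2 + 4y3 >= 5
    y1, y2, y3 >= 0

Solving the primal: x* = (8, 2.75).
  primal value c^T x* = 45.75.
Solving the dual: y* = (0.25, 0, 1.25).
  dual value b^T y* = 45.75.
Strong duality: c^T x* = b^T y*. Confirmed.

45.75


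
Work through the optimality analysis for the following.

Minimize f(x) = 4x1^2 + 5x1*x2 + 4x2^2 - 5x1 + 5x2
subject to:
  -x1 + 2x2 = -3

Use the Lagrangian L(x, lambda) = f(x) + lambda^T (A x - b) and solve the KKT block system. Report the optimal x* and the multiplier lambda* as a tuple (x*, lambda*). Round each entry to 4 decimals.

Form the Lagrangian:
  L(x, lambda) = (1/2) x^T Q x + c^T x + lambda^T (A x - b)
Stationarity (grad_x L = 0): Q x + c + A^T lambda = 0.
Primal feasibility: A x = b.

This gives the KKT block system:
  [ Q   A^T ] [ x     ]   [-c ]
  [ A    0  ] [ lambda ] = [ b ]

Solving the linear system:
  x*      = (1.0667, -0.9667)
  lambda* = (-1.3)
  f(x*)   = -7.0333

x* = (1.0667, -0.9667), lambda* = (-1.3)


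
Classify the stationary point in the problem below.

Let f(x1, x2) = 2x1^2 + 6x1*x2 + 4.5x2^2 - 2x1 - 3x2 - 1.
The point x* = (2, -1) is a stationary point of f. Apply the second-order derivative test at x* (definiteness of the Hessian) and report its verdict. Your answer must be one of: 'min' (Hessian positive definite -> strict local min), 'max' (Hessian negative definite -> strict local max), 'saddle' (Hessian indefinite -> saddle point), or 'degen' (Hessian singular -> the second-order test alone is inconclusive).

Compute the Hessian H = grad^2 f:
  H = [[4, 6], [6, 9]]
Verify stationarity: grad f(x*) = H x* + g = (0, 0).
Eigenvalues of H: 0, 13.
H has a zero eigenvalue (singular; positive semidefinite but not definite), so H is neither positive definite, negative definite, nor indefinite. The second-order test alone is inconclusive -> degen.
(Indeed, f is constant along the null direction of H through x*, so x* is not a strict local extremum.)

degen


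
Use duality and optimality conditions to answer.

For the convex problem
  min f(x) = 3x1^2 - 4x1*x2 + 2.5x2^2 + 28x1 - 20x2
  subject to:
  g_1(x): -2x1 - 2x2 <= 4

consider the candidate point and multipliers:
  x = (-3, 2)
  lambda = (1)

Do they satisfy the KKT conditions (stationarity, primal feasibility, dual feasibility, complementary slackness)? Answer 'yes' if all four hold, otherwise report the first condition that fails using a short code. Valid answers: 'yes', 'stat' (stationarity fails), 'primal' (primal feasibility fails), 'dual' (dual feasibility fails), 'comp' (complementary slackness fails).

Gradient of f: grad f(x) = Q x + c = (2, 2)
Constraint values g_i(x) = a_i^T x - b_i:
  g_1((-3, 2)) = -2
Stationarity residual: grad f(x) + sum_i lambda_i a_i = (0, 0)
  -> stationarity OK
Primal feasibility (all g_i <= 0): OK
Dual feasibility (all lambda_i >= 0): OK
Complementary slackness (lambda_i * g_i(x) = 0 for all i): FAILS

Verdict: the first failing condition is complementary_slackness -> comp.

comp


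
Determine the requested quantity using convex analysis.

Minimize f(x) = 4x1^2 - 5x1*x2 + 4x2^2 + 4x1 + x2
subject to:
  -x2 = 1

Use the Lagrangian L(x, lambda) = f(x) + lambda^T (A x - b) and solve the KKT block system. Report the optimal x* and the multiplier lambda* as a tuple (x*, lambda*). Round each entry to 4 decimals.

Form the Lagrangian:
  L(x, lambda) = (1/2) x^T Q x + c^T x + lambda^T (A x - b)
Stationarity (grad_x L = 0): Q x + c + A^T lambda = 0.
Primal feasibility: A x = b.

This gives the KKT block system:
  [ Q   A^T ] [ x     ]   [-c ]
  [ A    0  ] [ lambda ] = [ b ]

Solving the linear system:
  x*      = (-1.125, -1)
  lambda* = (-1.375)
  f(x*)   = -2.0625

x* = (-1.125, -1), lambda* = (-1.375)


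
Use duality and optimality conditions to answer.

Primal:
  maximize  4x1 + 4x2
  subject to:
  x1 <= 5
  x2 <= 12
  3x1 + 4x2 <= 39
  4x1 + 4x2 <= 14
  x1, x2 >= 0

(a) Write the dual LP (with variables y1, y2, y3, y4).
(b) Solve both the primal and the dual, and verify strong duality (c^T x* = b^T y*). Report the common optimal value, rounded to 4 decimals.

The standard primal-dual pair for 'max c^T x s.t. A x <= b, x >= 0' is:
  Dual:  min b^T y  s.t.  A^T y >= c,  y >= 0.

So the dual LP is:
  minimize  5y1 + 12y2 + 39y3 + 14y4
  subject to:
    y1 + 3y3 + 4y4 >= 4
    y2 + 4y3 + 4y4 >= 4
    y1, y2, y3, y4 >= 0

Solving the primal: x* = (3.5, 0).
  primal value c^T x* = 14.
Solving the dual: y* = (0, 0, 0, 1).
  dual value b^T y* = 14.
Strong duality: c^T x* = b^T y*. Confirmed.

14


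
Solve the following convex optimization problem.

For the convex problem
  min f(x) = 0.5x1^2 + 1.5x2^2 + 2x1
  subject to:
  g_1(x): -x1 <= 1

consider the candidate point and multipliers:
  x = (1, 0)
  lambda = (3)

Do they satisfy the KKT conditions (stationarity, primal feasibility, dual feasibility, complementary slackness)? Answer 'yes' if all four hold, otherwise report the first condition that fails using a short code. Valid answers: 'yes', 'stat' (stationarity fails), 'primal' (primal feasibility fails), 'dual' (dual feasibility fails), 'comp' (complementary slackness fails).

Gradient of f: grad f(x) = Q x + c = (3, 0)
Constraint values g_i(x) = a_i^T x - b_i:
  g_1((1, 0)) = -2
Stationarity residual: grad f(x) + sum_i lambda_i a_i = (0, 0)
  -> stationarity OK
Primal feasibility (all g_i <= 0): OK
Dual feasibility (all lambda_i >= 0): OK
Complementary slackness (lambda_i * g_i(x) = 0 for all i): FAILS

Verdict: the first failing condition is complementary_slackness -> comp.

comp


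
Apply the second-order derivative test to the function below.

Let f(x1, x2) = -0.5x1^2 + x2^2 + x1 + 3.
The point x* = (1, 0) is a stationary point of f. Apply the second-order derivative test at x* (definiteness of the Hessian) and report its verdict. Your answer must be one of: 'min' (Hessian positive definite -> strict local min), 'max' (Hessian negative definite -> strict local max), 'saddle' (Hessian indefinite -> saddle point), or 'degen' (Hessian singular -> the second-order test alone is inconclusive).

Compute the Hessian H = grad^2 f:
  H = [[-1, 0], [0, 2]]
Verify stationarity: grad f(x*) = H x* + g = (0, 0).
Eigenvalues of H: -1, 2.
Eigenvalues have mixed signs, so H is indefinite -> x* is a saddle point.

saddle


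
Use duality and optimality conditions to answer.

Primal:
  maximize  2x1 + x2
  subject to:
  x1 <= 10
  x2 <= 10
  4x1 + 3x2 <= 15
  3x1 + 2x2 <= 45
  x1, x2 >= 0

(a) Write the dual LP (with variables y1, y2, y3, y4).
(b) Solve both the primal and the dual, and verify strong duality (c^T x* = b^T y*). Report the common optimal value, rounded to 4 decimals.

The standard primal-dual pair for 'max c^T x s.t. A x <= b, x >= 0' is:
  Dual:  min b^T y  s.t.  A^T y >= c,  y >= 0.

So the dual LP is:
  minimize  10y1 + 10y2 + 15y3 + 45y4
  subject to:
    y1 + 4y3 + 3y4 >= 2
    y2 + 3y3 + 2y4 >= 1
    y1, y2, y3, y4 >= 0

Solving the primal: x* = (3.75, 0).
  primal value c^T x* = 7.5.
Solving the dual: y* = (0, 0, 0.5, 0).
  dual value b^T y* = 7.5.
Strong duality: c^T x* = b^T y*. Confirmed.

7.5


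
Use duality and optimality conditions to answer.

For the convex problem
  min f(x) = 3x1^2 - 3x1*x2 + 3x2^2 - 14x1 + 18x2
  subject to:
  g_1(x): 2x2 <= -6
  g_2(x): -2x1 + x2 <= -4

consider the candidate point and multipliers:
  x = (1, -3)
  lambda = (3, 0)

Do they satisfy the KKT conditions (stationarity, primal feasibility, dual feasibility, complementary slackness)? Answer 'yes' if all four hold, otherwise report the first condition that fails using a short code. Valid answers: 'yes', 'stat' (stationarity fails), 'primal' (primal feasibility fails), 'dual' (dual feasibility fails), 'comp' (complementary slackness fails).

Gradient of f: grad f(x) = Q x + c = (1, -3)
Constraint values g_i(x) = a_i^T x - b_i:
  g_1((1, -3)) = 0
  g_2((1, -3)) = -1
Stationarity residual: grad f(x) + sum_i lambda_i a_i = (1, 3)
  -> stationarity FAILS
Primal feasibility (all g_i <= 0): OK
Dual feasibility (all lambda_i >= 0): OK
Complementary slackness (lambda_i * g_i(x) = 0 for all i): OK

Verdict: the first failing condition is stationarity -> stat.

stat


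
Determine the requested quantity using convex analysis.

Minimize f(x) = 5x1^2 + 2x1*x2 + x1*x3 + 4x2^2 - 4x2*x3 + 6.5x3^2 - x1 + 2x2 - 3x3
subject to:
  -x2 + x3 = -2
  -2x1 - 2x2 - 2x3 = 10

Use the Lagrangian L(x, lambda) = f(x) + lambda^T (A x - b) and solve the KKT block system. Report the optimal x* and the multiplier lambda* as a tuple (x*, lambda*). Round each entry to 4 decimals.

Form the Lagrangian:
  L(x, lambda) = (1/2) x^T Q x + c^T x + lambda^T (A x - b)
Stationarity (grad_x L = 0): Q x + c + A^T lambda = 0.
Primal feasibility: A x = b.

This gives the KKT block system:
  [ Q   A^T ] [ x     ]   [-c ]
  [ A    0  ] [ lambda ] = [ b ]

Solving the linear system:
  x*      = (-1.1463, -0.9268, -2.9268)
  lambda* = (21.2439, -8.622)
  f(x*)   = 68.3902

x* = (-1.1463, -0.9268, -2.9268), lambda* = (21.2439, -8.622)


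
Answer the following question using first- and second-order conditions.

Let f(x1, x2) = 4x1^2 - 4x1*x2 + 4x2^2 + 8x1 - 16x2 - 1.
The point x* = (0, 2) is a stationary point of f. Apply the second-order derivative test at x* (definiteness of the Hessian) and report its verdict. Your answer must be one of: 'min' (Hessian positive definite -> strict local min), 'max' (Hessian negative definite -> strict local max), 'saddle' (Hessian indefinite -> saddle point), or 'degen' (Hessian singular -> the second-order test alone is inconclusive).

Compute the Hessian H = grad^2 f:
  H = [[8, -4], [-4, 8]]
Verify stationarity: grad f(x*) = H x* + g = (0, 0).
Eigenvalues of H: 4, 12.
Both eigenvalues > 0, so H is positive definite -> x* is a strict local min.

min


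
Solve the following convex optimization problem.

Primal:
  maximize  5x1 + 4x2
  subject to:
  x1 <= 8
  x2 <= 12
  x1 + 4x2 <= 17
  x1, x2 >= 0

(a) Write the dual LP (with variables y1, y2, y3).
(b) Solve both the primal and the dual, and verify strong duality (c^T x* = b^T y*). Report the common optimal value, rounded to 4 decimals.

The standard primal-dual pair for 'max c^T x s.t. A x <= b, x >= 0' is:
  Dual:  min b^T y  s.t.  A^T y >= c,  y >= 0.

So the dual LP is:
  minimize  8y1 + 12y2 + 17y3
  subject to:
    y1 + y3 >= 5
    y2 + 4y3 >= 4
    y1, y2, y3 >= 0

Solving the primal: x* = (8, 2.25).
  primal value c^T x* = 49.
Solving the dual: y* = (4, 0, 1).
  dual value b^T y* = 49.
Strong duality: c^T x* = b^T y*. Confirmed.

49


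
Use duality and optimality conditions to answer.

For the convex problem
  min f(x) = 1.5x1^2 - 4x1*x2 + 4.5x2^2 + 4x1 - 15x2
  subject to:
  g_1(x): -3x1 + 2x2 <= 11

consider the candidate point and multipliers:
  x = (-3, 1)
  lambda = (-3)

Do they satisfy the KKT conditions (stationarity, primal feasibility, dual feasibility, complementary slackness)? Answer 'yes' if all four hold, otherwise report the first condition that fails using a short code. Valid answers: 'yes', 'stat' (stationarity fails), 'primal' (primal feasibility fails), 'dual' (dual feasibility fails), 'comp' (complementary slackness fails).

Gradient of f: grad f(x) = Q x + c = (-9, 6)
Constraint values g_i(x) = a_i^T x - b_i:
  g_1((-3, 1)) = 0
Stationarity residual: grad f(x) + sum_i lambda_i a_i = (0, 0)
  -> stationarity OK
Primal feasibility (all g_i <= 0): OK
Dual feasibility (all lambda_i >= 0): FAILS
Complementary slackness (lambda_i * g_i(x) = 0 for all i): OK

Verdict: the first failing condition is dual_feasibility -> dual.

dual


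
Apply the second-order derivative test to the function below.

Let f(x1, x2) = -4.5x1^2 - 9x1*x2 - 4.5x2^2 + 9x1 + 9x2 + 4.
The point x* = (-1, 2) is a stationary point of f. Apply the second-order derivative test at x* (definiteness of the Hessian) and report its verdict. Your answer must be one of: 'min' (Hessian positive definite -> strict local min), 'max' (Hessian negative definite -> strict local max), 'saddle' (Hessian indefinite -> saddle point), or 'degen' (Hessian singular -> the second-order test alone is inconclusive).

Compute the Hessian H = grad^2 f:
  H = [[-9, -9], [-9, -9]]
Verify stationarity: grad f(x*) = H x* + g = (0, 0).
Eigenvalues of H: -18, 0.
H has a zero eigenvalue (singular; negative semidefinite but not definite), so H is neither positive definite, negative definite, nor indefinite. The second-order test alone is inconclusive -> degen.
(Indeed, f is constant along the null direction of H through x*, so x* is not a strict local extremum.)

degen


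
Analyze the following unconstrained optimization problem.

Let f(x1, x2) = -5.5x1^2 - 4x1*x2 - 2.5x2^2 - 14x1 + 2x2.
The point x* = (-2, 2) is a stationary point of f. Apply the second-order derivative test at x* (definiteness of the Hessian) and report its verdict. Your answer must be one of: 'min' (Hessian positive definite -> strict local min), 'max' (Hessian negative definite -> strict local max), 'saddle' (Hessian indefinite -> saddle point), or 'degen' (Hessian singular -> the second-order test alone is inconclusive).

Compute the Hessian H = grad^2 f:
  H = [[-11, -4], [-4, -5]]
Verify stationarity: grad f(x*) = H x* + g = (0, 0).
Eigenvalues of H: -13, -3.
Both eigenvalues < 0, so H is negative definite -> x* is a strict local max.

max


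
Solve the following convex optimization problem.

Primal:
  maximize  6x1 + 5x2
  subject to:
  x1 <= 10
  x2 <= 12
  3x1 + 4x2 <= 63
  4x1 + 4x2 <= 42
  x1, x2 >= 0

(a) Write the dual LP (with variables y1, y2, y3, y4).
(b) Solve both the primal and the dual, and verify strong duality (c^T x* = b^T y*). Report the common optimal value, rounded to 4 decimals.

The standard primal-dual pair for 'max c^T x s.t. A x <= b, x >= 0' is:
  Dual:  min b^T y  s.t.  A^T y >= c,  y >= 0.

So the dual LP is:
  minimize  10y1 + 12y2 + 63y3 + 42y4
  subject to:
    y1 + 3y3 + 4y4 >= 6
    y2 + 4y3 + 4y4 >= 5
    y1, y2, y3, y4 >= 0

Solving the primal: x* = (10, 0.5).
  primal value c^T x* = 62.5.
Solving the dual: y* = (1, 0, 0, 1.25).
  dual value b^T y* = 62.5.
Strong duality: c^T x* = b^T y*. Confirmed.

62.5


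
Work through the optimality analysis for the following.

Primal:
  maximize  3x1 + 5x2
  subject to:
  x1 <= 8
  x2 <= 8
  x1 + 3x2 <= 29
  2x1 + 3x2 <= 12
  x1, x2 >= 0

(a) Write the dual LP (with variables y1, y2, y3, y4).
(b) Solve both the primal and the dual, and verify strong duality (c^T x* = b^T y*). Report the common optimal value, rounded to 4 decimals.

The standard primal-dual pair for 'max c^T x s.t. A x <= b, x >= 0' is:
  Dual:  min b^T y  s.t.  A^T y >= c,  y >= 0.

So the dual LP is:
  minimize  8y1 + 8y2 + 29y3 + 12y4
  subject to:
    y1 + y3 + 2y4 >= 3
    y2 + 3y3 + 3y4 >= 5
    y1, y2, y3, y4 >= 0

Solving the primal: x* = (0, 4).
  primal value c^T x* = 20.
Solving the dual: y* = (0, 0, 0, 1.6667).
  dual value b^T y* = 20.
Strong duality: c^T x* = b^T y*. Confirmed.

20


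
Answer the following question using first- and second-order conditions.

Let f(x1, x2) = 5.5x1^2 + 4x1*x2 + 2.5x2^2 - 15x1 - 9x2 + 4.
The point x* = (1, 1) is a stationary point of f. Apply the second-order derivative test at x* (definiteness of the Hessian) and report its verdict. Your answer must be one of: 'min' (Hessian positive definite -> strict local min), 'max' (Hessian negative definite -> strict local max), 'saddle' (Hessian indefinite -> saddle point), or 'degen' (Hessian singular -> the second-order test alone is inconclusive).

Compute the Hessian H = grad^2 f:
  H = [[11, 4], [4, 5]]
Verify stationarity: grad f(x*) = H x* + g = (0, 0).
Eigenvalues of H: 3, 13.
Both eigenvalues > 0, so H is positive definite -> x* is a strict local min.

min


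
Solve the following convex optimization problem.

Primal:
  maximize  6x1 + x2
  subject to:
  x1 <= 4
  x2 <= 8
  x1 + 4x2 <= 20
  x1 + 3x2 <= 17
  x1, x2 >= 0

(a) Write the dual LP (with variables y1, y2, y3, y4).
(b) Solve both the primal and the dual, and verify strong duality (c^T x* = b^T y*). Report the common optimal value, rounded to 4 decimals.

The standard primal-dual pair for 'max c^T x s.t. A x <= b, x >= 0' is:
  Dual:  min b^T y  s.t.  A^T y >= c,  y >= 0.

So the dual LP is:
  minimize  4y1 + 8y2 + 20y3 + 17y4
  subject to:
    y1 + y3 + y4 >= 6
    y2 + 4y3 + 3y4 >= 1
    y1, y2, y3, y4 >= 0

Solving the primal: x* = (4, 4).
  primal value c^T x* = 28.
Solving the dual: y* = (5.75, 0, 0.25, 0).
  dual value b^T y* = 28.
Strong duality: c^T x* = b^T y*. Confirmed.

28


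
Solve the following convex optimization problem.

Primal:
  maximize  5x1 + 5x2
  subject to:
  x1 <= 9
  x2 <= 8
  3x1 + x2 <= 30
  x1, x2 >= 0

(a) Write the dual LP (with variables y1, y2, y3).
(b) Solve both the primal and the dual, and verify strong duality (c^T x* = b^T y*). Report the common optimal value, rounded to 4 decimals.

The standard primal-dual pair for 'max c^T x s.t. A x <= b, x >= 0' is:
  Dual:  min b^T y  s.t.  A^T y >= c,  y >= 0.

So the dual LP is:
  minimize  9y1 + 8y2 + 30y3
  subject to:
    y1 + 3y3 >= 5
    y2 + y3 >= 5
    y1, y2, y3 >= 0

Solving the primal: x* = (7.3333, 8).
  primal value c^T x* = 76.6667.
Solving the dual: y* = (0, 3.3333, 1.6667).
  dual value b^T y* = 76.6667.
Strong duality: c^T x* = b^T y*. Confirmed.

76.6667


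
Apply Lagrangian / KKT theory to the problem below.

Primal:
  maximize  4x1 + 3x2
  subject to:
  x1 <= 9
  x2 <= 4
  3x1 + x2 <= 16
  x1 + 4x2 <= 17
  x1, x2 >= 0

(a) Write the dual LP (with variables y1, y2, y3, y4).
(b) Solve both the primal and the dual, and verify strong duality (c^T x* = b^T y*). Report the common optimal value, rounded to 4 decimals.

The standard primal-dual pair for 'max c^T x s.t. A x <= b, x >= 0' is:
  Dual:  min b^T y  s.t.  A^T y >= c,  y >= 0.

So the dual LP is:
  minimize  9y1 + 4y2 + 16y3 + 17y4
  subject to:
    y1 + 3y3 + y4 >= 4
    y2 + y3 + 4y4 >= 3
    y1, y2, y3, y4 >= 0

Solving the primal: x* = (4.2727, 3.1818).
  primal value c^T x* = 26.6364.
Solving the dual: y* = (0, 0, 1.1818, 0.4545).
  dual value b^T y* = 26.6364.
Strong duality: c^T x* = b^T y*. Confirmed.

26.6364


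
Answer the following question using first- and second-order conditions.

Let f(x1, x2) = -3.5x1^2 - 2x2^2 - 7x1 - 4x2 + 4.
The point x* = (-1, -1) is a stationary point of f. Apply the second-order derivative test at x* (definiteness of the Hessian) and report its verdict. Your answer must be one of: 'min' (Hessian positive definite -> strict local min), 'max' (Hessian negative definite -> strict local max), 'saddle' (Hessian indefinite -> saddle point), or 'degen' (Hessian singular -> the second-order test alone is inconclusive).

Compute the Hessian H = grad^2 f:
  H = [[-7, 0], [0, -4]]
Verify stationarity: grad f(x*) = H x* + g = (0, 0).
Eigenvalues of H: -7, -4.
Both eigenvalues < 0, so H is negative definite -> x* is a strict local max.

max


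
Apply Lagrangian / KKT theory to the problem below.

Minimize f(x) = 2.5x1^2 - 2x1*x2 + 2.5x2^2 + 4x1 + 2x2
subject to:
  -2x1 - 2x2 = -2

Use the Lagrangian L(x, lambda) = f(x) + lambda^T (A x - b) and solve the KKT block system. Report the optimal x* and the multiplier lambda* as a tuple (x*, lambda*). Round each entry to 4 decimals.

Form the Lagrangian:
  L(x, lambda) = (1/2) x^T Q x + c^T x + lambda^T (A x - b)
Stationarity (grad_x L = 0): Q x + c + A^T lambda = 0.
Primal feasibility: A x = b.

This gives the KKT block system:
  [ Q   A^T ] [ x     ]   [-c ]
  [ A    0  ] [ lambda ] = [ b ]

Solving the linear system:
  x*      = (0.3571, 0.6429)
  lambda* = (2.25)
  f(x*)   = 3.6071

x* = (0.3571, 0.6429), lambda* = (2.25)


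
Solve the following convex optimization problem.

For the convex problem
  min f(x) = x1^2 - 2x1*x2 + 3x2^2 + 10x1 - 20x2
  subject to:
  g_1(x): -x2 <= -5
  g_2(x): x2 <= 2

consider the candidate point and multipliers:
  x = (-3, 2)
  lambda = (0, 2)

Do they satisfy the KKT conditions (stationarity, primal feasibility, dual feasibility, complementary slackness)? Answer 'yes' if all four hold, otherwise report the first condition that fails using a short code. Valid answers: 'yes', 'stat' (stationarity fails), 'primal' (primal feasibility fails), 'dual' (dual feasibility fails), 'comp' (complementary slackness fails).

Gradient of f: grad f(x) = Q x + c = (0, -2)
Constraint values g_i(x) = a_i^T x - b_i:
  g_1((-3, 2)) = 3
  g_2((-3, 2)) = 0
Stationarity residual: grad f(x) + sum_i lambda_i a_i = (0, 0)
  -> stationarity OK
Primal feasibility (all g_i <= 0): FAILS
Dual feasibility (all lambda_i >= 0): OK
Complementary slackness (lambda_i * g_i(x) = 0 for all i): OK

Verdict: the first failing condition is primal_feasibility -> primal.

primal


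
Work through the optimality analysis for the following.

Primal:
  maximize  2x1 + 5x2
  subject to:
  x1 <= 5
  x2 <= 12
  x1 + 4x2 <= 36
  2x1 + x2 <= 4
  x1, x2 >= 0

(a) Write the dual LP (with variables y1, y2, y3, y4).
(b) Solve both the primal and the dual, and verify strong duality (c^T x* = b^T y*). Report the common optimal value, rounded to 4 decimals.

The standard primal-dual pair for 'max c^T x s.t. A x <= b, x >= 0' is:
  Dual:  min b^T y  s.t.  A^T y >= c,  y >= 0.

So the dual LP is:
  minimize  5y1 + 12y2 + 36y3 + 4y4
  subject to:
    y1 + y3 + 2y4 >= 2
    y2 + 4y3 + y4 >= 5
    y1, y2, y3, y4 >= 0

Solving the primal: x* = (0, 4).
  primal value c^T x* = 20.
Solving the dual: y* = (0, 0, 0, 5).
  dual value b^T y* = 20.
Strong duality: c^T x* = b^T y*. Confirmed.

20


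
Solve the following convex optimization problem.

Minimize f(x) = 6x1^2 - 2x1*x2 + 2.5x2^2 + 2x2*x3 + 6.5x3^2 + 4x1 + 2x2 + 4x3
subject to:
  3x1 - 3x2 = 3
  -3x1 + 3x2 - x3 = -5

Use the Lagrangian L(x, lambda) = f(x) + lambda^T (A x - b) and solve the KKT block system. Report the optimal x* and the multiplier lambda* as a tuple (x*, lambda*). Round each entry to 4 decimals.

Form the Lagrangian:
  L(x, lambda) = (1/2) x^T Q x + c^T x + lambda^T (A x - b)
Stationarity (grad_x L = 0): Q x + c + A^T lambda = 0.
Primal feasibility: A x = b.

This gives the KKT block system:
  [ Q   A^T ] [ x     ]   [-c ]
  [ A    0  ] [ lambda ] = [ b ]

Solving the linear system:
  x*      = (-0.5385, -1.5385, 2)
  lambda* = (26.7179, 26.9231)
  f(x*)   = 28.6154

x* = (-0.5385, -1.5385, 2), lambda* = (26.7179, 26.9231)
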